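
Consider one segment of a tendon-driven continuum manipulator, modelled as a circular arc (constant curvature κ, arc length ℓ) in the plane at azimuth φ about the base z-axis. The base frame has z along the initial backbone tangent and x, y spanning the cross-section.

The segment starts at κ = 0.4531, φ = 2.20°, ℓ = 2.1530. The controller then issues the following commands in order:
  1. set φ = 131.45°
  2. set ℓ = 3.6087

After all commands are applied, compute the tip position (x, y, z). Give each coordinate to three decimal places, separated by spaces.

-1.555 1.761 2.202

initial: κ=0.4531, φ=2.20°, ℓ=2.1530
cmd 1: set φ=131.45° → (κ,φ,ℓ)=(0.4531,131.45°,2.1530) → tip=(-0.6418,0.7266,1.8274)
cmd 2: set ℓ=3.6087 → (κ,φ,ℓ)=(0.4531,131.45°,3.6087) → tip=(-1.5549,1.7605,2.2025)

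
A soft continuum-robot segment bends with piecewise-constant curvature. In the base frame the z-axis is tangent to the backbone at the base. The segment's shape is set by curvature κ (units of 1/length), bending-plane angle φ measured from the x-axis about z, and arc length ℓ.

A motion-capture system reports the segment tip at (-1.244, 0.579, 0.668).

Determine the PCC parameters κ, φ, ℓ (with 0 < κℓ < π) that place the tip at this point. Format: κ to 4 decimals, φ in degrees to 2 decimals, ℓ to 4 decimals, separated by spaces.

ρ = √(x²+y²) = √(-1.244² + 0.579²) = 1.37214
φ = atan2(y, x) mod 360° = atan2(0.579, -1.244) = 155.0411°
|p|² = ρ² + z² = 1.37214² + 0.668² = 2.32900
κ = 2ρ / |p|² = 2×1.37214 / 2.32900 = 1.17831
θ = 2·atan2(ρ, z) = 2·atan2(1.37214, 0.668) = 2.23548 rad
ℓ = θ/κ = 2.23548/1.17831 = 1.89719

1.1783 155.04 1.8972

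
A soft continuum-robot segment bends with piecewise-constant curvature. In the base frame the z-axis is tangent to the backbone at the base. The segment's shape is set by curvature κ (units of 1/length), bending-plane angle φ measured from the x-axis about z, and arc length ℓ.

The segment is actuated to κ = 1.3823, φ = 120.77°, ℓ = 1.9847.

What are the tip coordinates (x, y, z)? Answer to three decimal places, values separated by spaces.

θ = κ·ℓ = 1.3823 × 1.9847 = 2.74345 rad
ρ = (1 − cos θ)/κ = (1 − -0.92178)/1.3823 = 1.39028
z = sin θ / κ = 0.38771/1.3823 = 0.28048
x = ρ cos φ = 1.39028 × cos(120.77°) = -0.71126
y = ρ sin φ = 1.39028 × sin(120.77°) = 1.19457

-0.711 1.195 0.280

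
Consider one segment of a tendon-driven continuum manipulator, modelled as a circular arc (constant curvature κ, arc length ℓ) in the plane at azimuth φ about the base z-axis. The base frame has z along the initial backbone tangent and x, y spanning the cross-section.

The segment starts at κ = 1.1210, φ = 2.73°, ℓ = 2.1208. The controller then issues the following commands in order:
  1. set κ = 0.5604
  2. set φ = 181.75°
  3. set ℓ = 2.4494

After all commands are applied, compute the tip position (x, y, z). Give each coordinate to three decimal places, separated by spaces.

initial: κ=1.1210, φ=2.73°, ℓ=2.1208
cmd 1: set κ=0.5604 → (κ,φ,ℓ)=(0.5604,2.73°,2.1208) → tip=(1.1175,0.0533,1.6556)
cmd 2: set φ=181.75° → (κ,φ,ℓ)=(0.5604,181.75°,2.1208) → tip=(-1.1182,-0.0342,1.6556)
cmd 3: set ℓ=2.4494 → (κ,φ,ℓ)=(0.5604,181.75°,2.4494) → tip=(-1.4325,-0.0438,1.7495)

-1.432 -0.044 1.750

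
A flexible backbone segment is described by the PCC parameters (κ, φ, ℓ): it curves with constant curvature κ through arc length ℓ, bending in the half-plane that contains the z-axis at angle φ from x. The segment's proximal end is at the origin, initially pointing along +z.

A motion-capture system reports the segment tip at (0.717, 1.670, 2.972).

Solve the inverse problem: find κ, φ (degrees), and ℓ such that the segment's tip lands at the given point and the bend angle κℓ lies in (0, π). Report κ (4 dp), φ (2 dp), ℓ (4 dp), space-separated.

0.2995 66.76 3.6649

ρ = √(x²+y²) = √(0.717² + 1.670²) = 1.81741
φ = atan2(y, x) mod 360° = atan2(1.670, 0.717) = 66.7642°
|p|² = ρ² + z² = 1.81741² + 2.972² = 12.13577
κ = 2ρ / |p|² = 2×1.81741 / 12.13577 = 0.29951
θ = 2·atan2(ρ, z) = 2·atan2(1.81741, 2.972) = 1.09768 rad
ℓ = θ/κ = 1.09768/0.29951 = 3.66489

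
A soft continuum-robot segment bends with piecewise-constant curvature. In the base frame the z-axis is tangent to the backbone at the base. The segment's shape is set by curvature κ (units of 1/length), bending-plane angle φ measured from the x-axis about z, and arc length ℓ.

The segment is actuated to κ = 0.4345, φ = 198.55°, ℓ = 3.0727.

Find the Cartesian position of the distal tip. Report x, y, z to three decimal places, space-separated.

θ = κ·ℓ = 0.4345 × 3.0727 = 1.33509 rad
ρ = (1 − cos θ)/κ = (1 − 0.23353)/0.4345 = 1.76402
z = sin θ / κ = 0.97235/0.4345 = 2.23786
x = ρ cos φ = 1.76402 × cos(198.55°) = -1.67238
y = ρ sin φ = 1.76402 × sin(198.55°) = -0.56119

-1.672 -0.561 2.238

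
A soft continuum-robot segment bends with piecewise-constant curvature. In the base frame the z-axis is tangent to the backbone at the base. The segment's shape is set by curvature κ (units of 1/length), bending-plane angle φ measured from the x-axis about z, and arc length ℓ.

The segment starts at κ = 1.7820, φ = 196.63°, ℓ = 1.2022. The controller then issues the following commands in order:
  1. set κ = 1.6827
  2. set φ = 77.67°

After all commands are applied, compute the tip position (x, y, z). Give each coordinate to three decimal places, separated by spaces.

initial: κ=1.7820, φ=196.63°, ℓ=1.2022
cmd 1: set κ=1.6827 → (κ,φ,ℓ)=(1.6827,196.63°,1.2022) → tip=(-0.8182,-0.2444,0.5346)
cmd 2: set φ=77.67° → (κ,φ,ℓ)=(1.6827,77.67°,1.2022) → tip=(0.1823,0.8342,0.5346)

0.182 0.834 0.535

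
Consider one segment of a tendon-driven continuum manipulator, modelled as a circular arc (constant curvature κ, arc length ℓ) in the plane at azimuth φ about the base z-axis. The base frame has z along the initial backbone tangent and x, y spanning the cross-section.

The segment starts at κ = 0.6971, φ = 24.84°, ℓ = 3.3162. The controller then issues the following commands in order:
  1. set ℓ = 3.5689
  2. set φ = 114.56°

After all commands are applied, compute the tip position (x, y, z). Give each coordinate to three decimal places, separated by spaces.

-1.070 2.340 0.872

initial: κ=0.6971, φ=24.84°, ℓ=3.3162
cmd 1: set ℓ=3.5689 → (κ,φ,ℓ)=(0.6971,24.84°,3.5689) → tip=(2.3352,1.0810,0.8724)
cmd 2: set φ=114.56° → (κ,φ,ℓ)=(0.6971,114.56°,3.5689) → tip=(-1.0696,2.3405,0.8724)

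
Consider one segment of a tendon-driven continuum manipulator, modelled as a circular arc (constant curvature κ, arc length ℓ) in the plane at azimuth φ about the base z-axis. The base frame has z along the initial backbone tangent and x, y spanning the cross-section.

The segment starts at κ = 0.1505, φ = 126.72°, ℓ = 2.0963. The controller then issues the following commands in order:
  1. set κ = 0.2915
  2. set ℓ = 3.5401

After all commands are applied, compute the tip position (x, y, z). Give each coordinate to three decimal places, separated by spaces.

initial: κ=0.1505, φ=126.72°, ℓ=2.0963
cmd 1: set κ=0.2915 → (κ,φ,ℓ)=(0.2915,126.72°,2.0963) → tip=(-0.3712,0.4976,1.9683)
cmd 2: set ℓ=3.5401 → (κ,φ,ℓ)=(0.2915,126.72°,3.5401) → tip=(-0.9986,1.3387,2.9444)

-0.999 1.339 2.944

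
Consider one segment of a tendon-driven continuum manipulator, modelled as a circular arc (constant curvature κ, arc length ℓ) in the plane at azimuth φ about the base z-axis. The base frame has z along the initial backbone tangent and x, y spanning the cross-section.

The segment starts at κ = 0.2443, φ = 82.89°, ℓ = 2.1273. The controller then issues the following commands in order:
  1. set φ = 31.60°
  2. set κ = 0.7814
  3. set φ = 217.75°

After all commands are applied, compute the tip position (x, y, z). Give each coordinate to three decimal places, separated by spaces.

initial: κ=0.2443, φ=82.89°, ℓ=2.1273
cmd 1: set φ=31.60° → (κ,φ,ℓ)=(0.2443,31.60°,2.1273) → tip=(0.4603,0.2832,2.0328)
cmd 2: set κ=0.7814 → (κ,φ,ℓ)=(0.7814,31.60°,2.1273) → tip=(1.1896,0.7318,1.2744)
cmd 3: set φ=217.75° → (κ,φ,ℓ)=(0.7814,217.75°,2.1273) → tip=(-1.1043,-0.8551,1.2744)

-1.104 -0.855 1.274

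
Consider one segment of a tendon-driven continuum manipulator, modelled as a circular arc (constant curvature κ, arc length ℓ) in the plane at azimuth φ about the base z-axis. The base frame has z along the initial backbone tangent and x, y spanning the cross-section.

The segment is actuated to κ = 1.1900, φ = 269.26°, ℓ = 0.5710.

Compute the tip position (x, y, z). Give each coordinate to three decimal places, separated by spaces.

-0.002 -0.187 0.528

θ = κ·ℓ = 1.1900 × 0.5710 = 0.67949 rad
ρ = (1 − cos θ)/κ = (1 − 0.77789)/1.1900 = 0.18664
z = sin θ / κ = 0.62840/1.1900 = 0.52806
x = ρ cos φ = 0.18664 × cos(269.26°) = -0.00241
y = ρ sin φ = 0.18664 × sin(269.26°) = -0.18663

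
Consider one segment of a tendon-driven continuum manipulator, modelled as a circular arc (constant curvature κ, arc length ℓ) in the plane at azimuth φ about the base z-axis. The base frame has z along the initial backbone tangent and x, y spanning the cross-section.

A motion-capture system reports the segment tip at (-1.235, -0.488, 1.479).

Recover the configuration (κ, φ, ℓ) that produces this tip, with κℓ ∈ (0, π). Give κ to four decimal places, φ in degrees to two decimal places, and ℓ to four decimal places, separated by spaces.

ρ = √(x²+y²) = √(-1.235² + -0.488²) = 1.32792
φ = atan2(y, x) mod 360° = atan2(-0.488, -1.235) = 201.5610°
|p|² = ρ² + z² = 1.32792² + 1.479² = 3.95081
κ = 2ρ / |p|² = 2×1.32792 / 3.95081 = 0.67223
θ = 2·atan2(ρ, z) = 2·atan2(1.32792, 1.479) = 1.46325 rad
ℓ = θ/κ = 1.46325/0.67223 = 2.17672

0.6722 201.56 2.1767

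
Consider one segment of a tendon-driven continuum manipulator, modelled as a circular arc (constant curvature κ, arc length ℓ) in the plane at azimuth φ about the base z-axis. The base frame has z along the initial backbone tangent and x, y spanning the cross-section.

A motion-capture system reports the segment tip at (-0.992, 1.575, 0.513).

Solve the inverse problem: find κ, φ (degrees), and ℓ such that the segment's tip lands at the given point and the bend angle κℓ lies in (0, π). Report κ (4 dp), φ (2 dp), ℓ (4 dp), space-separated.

ρ = √(x²+y²) = √(-0.992² + 1.575²) = 1.86137
φ = atan2(y, x) mod 360° = atan2(1.575, -0.992) = 122.2044°
|p|² = ρ² + z² = 1.86137² + 0.513² = 3.72786
κ = 2ρ / |p|² = 2×1.86137 / 3.72786 = 0.99863
θ = 2·atan2(ρ, z) = 2·atan2(1.86137, 0.513) = 2.60374 rad
ℓ = θ/κ = 2.60374/0.99863 = 2.60732

0.9986 122.20 2.6073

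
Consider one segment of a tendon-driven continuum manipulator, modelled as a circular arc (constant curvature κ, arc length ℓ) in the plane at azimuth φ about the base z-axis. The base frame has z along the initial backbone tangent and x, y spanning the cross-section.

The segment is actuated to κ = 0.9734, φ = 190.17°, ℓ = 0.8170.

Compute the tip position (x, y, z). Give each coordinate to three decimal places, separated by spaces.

θ = κ·ℓ = 0.9734 × 0.8170 = 0.79527 rad
ρ = (1 − cos θ)/κ = (1 − 0.70009)/0.9734 = 0.30810
z = sin θ / κ = 0.71405/0.9734 = 0.73356
x = ρ cos φ = 0.30810 × cos(190.17°) = -0.30326
y = ρ sin φ = 0.30810 × sin(190.17°) = -0.05440

-0.303 -0.054 0.734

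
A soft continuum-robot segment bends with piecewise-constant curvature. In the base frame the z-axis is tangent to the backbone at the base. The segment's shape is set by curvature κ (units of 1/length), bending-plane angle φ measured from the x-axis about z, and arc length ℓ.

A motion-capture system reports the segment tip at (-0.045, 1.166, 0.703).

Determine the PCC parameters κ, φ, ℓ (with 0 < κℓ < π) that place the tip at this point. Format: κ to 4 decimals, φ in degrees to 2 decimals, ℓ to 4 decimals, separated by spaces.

1.2575 92.21 1.6358

ρ = √(x²+y²) = √(-0.045² + 1.166²) = 1.16687
φ = atan2(y, x) mod 360° = atan2(1.166, -0.045) = 92.2101°
|p|² = ρ² + z² = 1.16687² + 0.703² = 1.85579
κ = 2ρ / |p|² = 2×1.16687 / 1.85579 = 1.25754
θ = 2·atan2(ρ, z) = 2·atan2(1.16687, 0.703) = 2.05713 rad
ℓ = θ/κ = 2.05713/1.25754 = 1.63583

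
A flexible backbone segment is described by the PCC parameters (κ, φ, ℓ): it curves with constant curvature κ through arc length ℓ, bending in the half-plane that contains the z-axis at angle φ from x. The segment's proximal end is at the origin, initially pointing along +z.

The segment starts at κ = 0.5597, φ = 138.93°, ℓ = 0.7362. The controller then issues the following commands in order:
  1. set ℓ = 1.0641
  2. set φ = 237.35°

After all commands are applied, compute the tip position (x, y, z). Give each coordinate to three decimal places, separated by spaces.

-0.166 -0.259 1.002

initial: κ=0.5597, φ=138.93°, ℓ=0.7362
cmd 1: set ℓ=1.0641 → (κ,φ,ℓ)=(0.5597,138.93°,1.0641) → tip=(-0.2319,0.2021,1.0023)
cmd 2: set φ=237.35° → (κ,φ,ℓ)=(0.5597,237.35°,1.0641) → tip=(-0.1660,-0.2590,1.0023)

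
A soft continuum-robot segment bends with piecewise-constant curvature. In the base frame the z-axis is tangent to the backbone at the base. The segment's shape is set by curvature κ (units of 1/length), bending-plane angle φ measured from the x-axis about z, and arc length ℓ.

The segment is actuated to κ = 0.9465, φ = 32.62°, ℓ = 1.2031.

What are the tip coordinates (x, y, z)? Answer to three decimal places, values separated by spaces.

0.517 0.331 0.959

θ = κ·ℓ = 0.9465 × 1.2031 = 1.13873 rad
ρ = (1 − cos θ)/κ = (1 − 0.41874)/0.9465 = 0.61411
z = sin θ / κ = 0.90810/0.9465 = 0.95943
x = ρ cos φ = 0.61411 × cos(32.62°) = 0.51724
y = ρ sin φ = 0.61411 × sin(32.62°) = 0.33105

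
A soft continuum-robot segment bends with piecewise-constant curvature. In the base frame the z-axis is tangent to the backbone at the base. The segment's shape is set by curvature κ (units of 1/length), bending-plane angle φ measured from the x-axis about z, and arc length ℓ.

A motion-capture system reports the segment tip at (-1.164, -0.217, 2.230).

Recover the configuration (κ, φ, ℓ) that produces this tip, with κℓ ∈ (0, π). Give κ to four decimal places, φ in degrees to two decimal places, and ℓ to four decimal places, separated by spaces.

0.3715 190.56 2.6280

ρ = √(x²+y²) = √(-1.164² + -0.217²) = 1.18405
φ = atan2(y, x) mod 360° = atan2(-0.217, -1.164) = 190.5602°
|p|² = ρ² + z² = 1.18405² + 2.230² = 6.37488
κ = 2ρ / |p|² = 2×1.18405 / 6.37488 = 0.37147
θ = 2·atan2(ρ, z) = 2·atan2(1.18405, 2.230) = 0.97623 rad
ℓ = θ/κ = 0.97623/0.37147 = 2.62797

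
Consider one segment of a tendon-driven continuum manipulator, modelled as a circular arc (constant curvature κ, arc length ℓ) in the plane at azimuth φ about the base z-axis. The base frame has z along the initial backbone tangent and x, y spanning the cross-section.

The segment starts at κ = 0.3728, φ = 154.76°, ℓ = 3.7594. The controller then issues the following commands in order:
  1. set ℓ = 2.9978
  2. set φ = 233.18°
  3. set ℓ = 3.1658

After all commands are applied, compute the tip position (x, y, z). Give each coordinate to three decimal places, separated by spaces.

-0.996 -1.330 2.480

initial: κ=0.3728, φ=154.76°, ℓ=3.7594
cmd 1: set ℓ=2.9978 → (κ,φ,ℓ)=(0.3728,154.76°,2.9978) → tip=(-1.3639,0.6430,2.4116)
cmd 2: set φ=233.18° → (κ,φ,ℓ)=(0.3728,233.18°,2.9978) → tip=(-0.9037,-1.2071,2.4116)
cmd 3: set ℓ=3.1658 → (κ,φ,ℓ)=(0.3728,233.18°,3.1658) → tip=(-0.9955,-1.3298,2.4804)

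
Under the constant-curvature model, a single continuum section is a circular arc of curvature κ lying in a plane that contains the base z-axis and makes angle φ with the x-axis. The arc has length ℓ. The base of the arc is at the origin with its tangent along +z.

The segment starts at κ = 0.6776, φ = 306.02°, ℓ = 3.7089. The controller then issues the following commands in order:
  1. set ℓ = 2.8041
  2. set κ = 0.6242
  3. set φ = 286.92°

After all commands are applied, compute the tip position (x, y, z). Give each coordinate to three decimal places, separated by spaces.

0.550 -1.806 1.576

initial: κ=0.6776, φ=306.02°, ℓ=3.7089
cmd 1: set ℓ=2.8041 → (κ,φ,ℓ)=(0.6776,306.02°,2.8041) → tip=(1.1485,-1.5796,1.3965)
cmd 2: set κ=0.6242 → (κ,φ,ℓ)=(0.6242,306.02°,2.8041) → tip=(1.1103,-1.5271,1.5763)
cmd 3: set φ=286.92° → (κ,φ,ℓ)=(0.6242,286.92°,2.8041) → tip=(0.5495,-1.8064,1.5763)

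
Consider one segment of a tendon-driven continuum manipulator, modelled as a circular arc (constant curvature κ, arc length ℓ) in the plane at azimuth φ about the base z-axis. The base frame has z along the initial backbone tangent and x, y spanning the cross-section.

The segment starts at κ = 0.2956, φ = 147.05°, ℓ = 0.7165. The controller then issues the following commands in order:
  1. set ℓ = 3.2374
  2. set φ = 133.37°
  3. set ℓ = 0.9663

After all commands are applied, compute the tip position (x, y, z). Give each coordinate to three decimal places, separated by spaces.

initial: κ=0.2956, φ=147.05°, ℓ=0.7165
cmd 1: set ℓ=3.2374 → (κ,φ,ℓ)=(0.2956,147.05°,3.2374) → tip=(-1.2037,0.7802,2.7654)
cmd 2: set φ=133.37° → (κ,φ,ℓ)=(0.2956,133.37°,3.2374) → tip=(-0.9850,1.0427,2.7654)
cmd 3: set ℓ=0.9663 → (κ,φ,ℓ)=(0.2956,133.37°,0.9663) → tip=(-0.0941,0.0996,0.9532)

-0.094 0.100 0.953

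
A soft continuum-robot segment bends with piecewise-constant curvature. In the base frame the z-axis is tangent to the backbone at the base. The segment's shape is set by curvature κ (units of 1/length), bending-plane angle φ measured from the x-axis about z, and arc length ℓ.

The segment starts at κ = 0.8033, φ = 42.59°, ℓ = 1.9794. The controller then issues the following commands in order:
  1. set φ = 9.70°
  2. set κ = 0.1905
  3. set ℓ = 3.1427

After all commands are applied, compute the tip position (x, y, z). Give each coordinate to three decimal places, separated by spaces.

0.900 0.154 2.958

initial: κ=0.8033, φ=42.59°, ℓ=1.9794
cmd 1: set φ=9.70° → (κ,φ,ℓ)=(0.8033,9.70°,1.9794) → tip=(1.2507,0.2138,1.2446)
cmd 2: set κ=0.1905 → (κ,φ,ℓ)=(0.1905,9.70°,1.9794) → tip=(0.3635,0.0621,1.9328)
cmd 3: set ℓ=3.1427 → (κ,φ,ℓ)=(0.1905,9.70°,3.1427) → tip=(0.8999,0.1538,2.9583)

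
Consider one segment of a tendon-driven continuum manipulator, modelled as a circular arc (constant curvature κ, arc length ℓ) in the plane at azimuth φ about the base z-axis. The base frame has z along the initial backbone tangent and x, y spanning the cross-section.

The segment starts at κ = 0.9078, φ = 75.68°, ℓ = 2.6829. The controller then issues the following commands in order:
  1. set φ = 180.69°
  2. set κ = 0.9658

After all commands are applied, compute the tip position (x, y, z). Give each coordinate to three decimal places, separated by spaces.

-1.918 -0.023 0.542

initial: κ=0.9078, φ=75.68°, ℓ=2.6829
cmd 1: set φ=180.69° → (κ,φ,ℓ)=(0.9078,180.69°,2.6829) → tip=(-1.9396,-0.0234,0.7147)
cmd 2: set κ=0.9658 → (κ,φ,ℓ)=(0.9658,180.69°,2.6829) → tip=(-1.9177,-0.0231,0.5416)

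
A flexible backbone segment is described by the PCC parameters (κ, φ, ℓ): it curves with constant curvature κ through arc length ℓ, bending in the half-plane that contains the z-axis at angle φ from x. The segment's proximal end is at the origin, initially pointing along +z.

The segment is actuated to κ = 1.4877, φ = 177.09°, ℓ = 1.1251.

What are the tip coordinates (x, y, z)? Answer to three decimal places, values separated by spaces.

-0.740 0.038 0.669

θ = κ·ℓ = 1.4877 × 1.1251 = 1.67381 rad
ρ = (1 − cos θ)/κ = (1 − -0.10283)/1.4877 = 0.74130
z = sin θ / κ = 0.99470/1.4877 = 0.66862
x = ρ cos φ = 0.74130 × cos(177.09°) = -0.74034
y = ρ sin φ = 0.74130 × sin(177.09°) = 0.03763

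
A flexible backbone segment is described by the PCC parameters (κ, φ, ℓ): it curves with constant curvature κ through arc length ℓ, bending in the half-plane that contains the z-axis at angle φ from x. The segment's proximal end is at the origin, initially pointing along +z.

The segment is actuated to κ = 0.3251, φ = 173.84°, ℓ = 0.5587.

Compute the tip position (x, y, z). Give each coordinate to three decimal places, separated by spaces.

θ = κ·ℓ = 0.3251 × 0.5587 = 0.18163 rad
ρ = (1 − cos θ)/κ = (1 − 0.98355)/0.3251 = 0.05060
z = sin θ / κ = 0.18064/0.3251 = 0.55563
x = ρ cos φ = 0.05060 × cos(173.84°) = -0.05031
y = ρ sin φ = 0.05060 × sin(173.84°) = 0.00543

-0.050 0.005 0.556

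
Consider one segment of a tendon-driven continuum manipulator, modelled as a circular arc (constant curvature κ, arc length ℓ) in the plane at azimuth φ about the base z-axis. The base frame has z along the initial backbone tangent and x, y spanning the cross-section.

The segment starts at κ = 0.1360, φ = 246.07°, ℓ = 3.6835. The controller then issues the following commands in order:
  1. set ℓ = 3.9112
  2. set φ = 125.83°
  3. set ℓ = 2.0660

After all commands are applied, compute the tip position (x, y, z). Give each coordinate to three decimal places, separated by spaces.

-0.169 0.234 2.039

initial: κ=0.1360, φ=246.07°, ℓ=3.6835
cmd 1: set ℓ=3.9112 → (κ,φ,ℓ)=(0.1360,246.07°,3.9112) → tip=(-0.4121,-0.9286,3.7294)
cmd 2: set φ=125.83° → (κ,φ,ℓ)=(0.1360,125.83°,3.9112) → tip=(-0.5947,0.8237,3.7294)
cmd 3: set ℓ=2.0660 → (κ,φ,ℓ)=(0.1360,125.83°,2.0660) → tip=(-0.1688,0.2338,2.0389)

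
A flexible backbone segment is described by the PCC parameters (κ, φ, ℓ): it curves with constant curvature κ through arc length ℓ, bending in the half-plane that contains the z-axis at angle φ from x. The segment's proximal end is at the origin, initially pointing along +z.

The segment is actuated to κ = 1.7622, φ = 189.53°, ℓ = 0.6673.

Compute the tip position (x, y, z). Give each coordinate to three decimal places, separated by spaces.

θ = κ·ℓ = 1.7622 × 0.6673 = 1.17592 rad
ρ = (1 − cos θ)/κ = (1 − 0.38470)/1.7622 = 0.34917
z = sin θ / κ = 0.92304/1.7622 = 0.52380
x = ρ cos φ = 0.34917 × cos(189.53°) = -0.34435
y = ρ sin φ = 0.34917 × sin(189.53°) = -0.05781

-0.344 -0.058 0.524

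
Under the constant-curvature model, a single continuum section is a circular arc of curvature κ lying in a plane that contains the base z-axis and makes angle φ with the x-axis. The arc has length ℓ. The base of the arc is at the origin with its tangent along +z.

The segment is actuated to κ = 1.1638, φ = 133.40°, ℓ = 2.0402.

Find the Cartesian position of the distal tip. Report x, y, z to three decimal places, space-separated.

θ = κ·ℓ = 1.1638 × 2.0402 = 2.37438 rad
ρ = (1 − cos θ)/κ = (1 − -0.71985)/1.1638 = 1.47779
z = sin θ / κ = 0.69413/1.1638 = 0.59643
x = ρ cos φ = 1.47779 × cos(133.40°) = -1.01537
y = ρ sin φ = 1.47779 × sin(133.40°) = 1.07372

-1.015 1.074 0.596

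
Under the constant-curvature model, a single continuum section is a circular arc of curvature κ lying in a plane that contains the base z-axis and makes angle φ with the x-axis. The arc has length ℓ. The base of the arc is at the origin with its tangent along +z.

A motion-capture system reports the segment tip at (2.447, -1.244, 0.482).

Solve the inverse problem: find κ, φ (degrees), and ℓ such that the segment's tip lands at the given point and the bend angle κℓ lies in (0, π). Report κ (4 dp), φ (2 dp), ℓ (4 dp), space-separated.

ρ = √(x²+y²) = √(2.447² + -1.244²) = 2.74506
φ = atan2(y, x) mod 360° = atan2(-1.244, 2.447) = 333.0522°
|p|² = ρ² + z² = 2.74506² + 0.482² = 7.76767
κ = 2ρ / |p|² = 2×2.74506 / 7.76767 = 0.70679
θ = 2·atan2(ρ, z) = 2·atan2(2.74506, 0.482) = 2.79396 rad
ℓ = θ/κ = 2.79396/0.70679 = 3.95302

0.7068 333.05 3.9530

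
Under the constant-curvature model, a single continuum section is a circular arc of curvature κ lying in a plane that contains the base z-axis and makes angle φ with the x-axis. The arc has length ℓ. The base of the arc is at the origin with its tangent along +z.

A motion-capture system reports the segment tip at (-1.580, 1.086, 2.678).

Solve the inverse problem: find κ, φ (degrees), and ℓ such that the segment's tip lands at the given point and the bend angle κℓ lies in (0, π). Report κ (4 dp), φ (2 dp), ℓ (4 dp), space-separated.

0.3535 145.50 3.5154

ρ = √(x²+y²) = √(-1.580² + 1.086²) = 1.91724
φ = atan2(y, x) mod 360° = atan2(1.086, -1.580) = 145.4976°
|p|² = ρ² + z² = 1.91724² + 2.678² = 10.84748
κ = 2ρ / |p|² = 2×1.91724 / 10.84748 = 0.35349
θ = 2·atan2(ρ, z) = 2·atan2(1.91724, 2.678) = 1.24266 rad
ℓ = θ/κ = 1.24266/0.35349 = 3.51541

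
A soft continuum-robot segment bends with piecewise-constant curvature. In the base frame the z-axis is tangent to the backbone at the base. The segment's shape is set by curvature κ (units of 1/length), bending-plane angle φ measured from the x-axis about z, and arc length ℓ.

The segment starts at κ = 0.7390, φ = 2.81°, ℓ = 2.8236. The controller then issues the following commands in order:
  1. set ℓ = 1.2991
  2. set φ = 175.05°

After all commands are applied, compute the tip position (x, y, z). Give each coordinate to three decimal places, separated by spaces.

initial: κ=0.7390, φ=2.81°, ℓ=2.8236
cmd 1: set ℓ=1.2991 → (κ,φ,ℓ)=(0.7390,2.81°,1.2991) → tip=(0.5764,0.0283,1.1085)
cmd 2: set φ=175.05° → (κ,φ,ℓ)=(0.7390,175.05°,1.2991) → tip=(-0.5750,0.0498,1.1085)

-0.575 0.050 1.109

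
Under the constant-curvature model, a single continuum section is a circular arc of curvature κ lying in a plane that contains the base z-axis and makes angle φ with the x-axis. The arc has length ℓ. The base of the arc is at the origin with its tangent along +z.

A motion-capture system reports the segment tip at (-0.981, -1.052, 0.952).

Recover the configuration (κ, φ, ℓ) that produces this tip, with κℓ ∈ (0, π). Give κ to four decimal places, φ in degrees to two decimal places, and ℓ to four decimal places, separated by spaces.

ρ = √(x²+y²) = √(-0.981² + -1.052²) = 1.43842
φ = atan2(y, x) mod 360° = atan2(-1.052, -0.981) = 227.0002°
|p|² = ρ² + z² = 1.43842² + 0.952² = 2.97537
κ = 2ρ / |p|² = 2×1.43842 / 2.97537 = 0.96689
θ = 2·atan2(ρ, z) = 2·atan2(1.43842, 0.952) = 1.97229 rad
ℓ = θ/κ = 1.97229/0.96689 = 2.03983

0.9669 227.00 2.0398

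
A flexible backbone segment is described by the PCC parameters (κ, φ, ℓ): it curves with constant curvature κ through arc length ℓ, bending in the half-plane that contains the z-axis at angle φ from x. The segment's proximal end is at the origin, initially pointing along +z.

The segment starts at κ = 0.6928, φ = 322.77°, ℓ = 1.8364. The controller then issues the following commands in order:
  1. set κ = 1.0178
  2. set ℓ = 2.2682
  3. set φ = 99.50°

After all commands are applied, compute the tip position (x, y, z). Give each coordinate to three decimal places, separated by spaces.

initial: κ=0.6928, φ=322.77°, ℓ=1.8364
cmd 1: set κ=1.0178 → (κ,φ,ℓ)=(1.0178,322.77°,1.8364) → tip=(1.0122,-0.7691,0.9391)
cmd 2: set ℓ=2.2682 → (κ,φ,ℓ)=(1.0178,322.77°,2.2682) → tip=(1.3085,-0.9943,0.7270)
cmd 3: set φ=99.50° → (κ,φ,ℓ)=(1.0178,99.50°,2.2682) → tip=(-0.2712,1.6209,0.7270)

-0.271 1.621 0.727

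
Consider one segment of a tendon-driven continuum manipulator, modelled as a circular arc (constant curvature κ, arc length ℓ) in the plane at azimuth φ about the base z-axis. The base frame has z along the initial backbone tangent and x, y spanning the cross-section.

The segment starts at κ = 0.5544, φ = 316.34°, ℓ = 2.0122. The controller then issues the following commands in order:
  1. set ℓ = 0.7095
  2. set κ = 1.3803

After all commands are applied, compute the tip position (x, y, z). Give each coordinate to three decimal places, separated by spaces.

initial: κ=0.5544, φ=316.34°, ℓ=2.0122
cmd 1: set ℓ=0.7095 → (κ,φ,ℓ)=(0.5544,316.34°,0.7095) → tip=(0.0997,-0.0951,0.6913)
cmd 2: set κ=1.3803 → (κ,φ,ℓ)=(1.3803,316.34°,0.7095) → tip=(0.2319,-0.2213,0.6014)

0.232 -0.221 0.601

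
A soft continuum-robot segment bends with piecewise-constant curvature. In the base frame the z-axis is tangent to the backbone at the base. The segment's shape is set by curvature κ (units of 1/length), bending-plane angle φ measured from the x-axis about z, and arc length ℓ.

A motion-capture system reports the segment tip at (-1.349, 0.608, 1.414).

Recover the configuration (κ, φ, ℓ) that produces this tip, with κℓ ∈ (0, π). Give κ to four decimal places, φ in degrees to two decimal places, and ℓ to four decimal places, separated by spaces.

ρ = √(x²+y²) = √(-1.349² + 0.608²) = 1.47968
φ = atan2(y, x) mod 360° = atan2(0.608, -1.349) = 155.7387°
|p|² = ρ² + z² = 1.47968² + 1.414² = 4.18886
κ = 2ρ / |p|² = 2×1.47968 / 4.18886 = 0.70649
θ = 2·atan2(ρ, z) = 2·atan2(1.47968, 1.414) = 1.61619 rad
ℓ = θ/κ = 1.61619/0.70649 = 2.28764

0.7065 155.74 2.2876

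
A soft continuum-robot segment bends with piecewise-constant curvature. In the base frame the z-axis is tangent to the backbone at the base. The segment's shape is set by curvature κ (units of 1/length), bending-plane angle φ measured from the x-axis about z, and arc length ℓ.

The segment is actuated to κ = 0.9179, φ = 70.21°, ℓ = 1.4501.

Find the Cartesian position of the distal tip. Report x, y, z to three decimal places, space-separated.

θ = κ·ℓ = 0.9179 × 1.4501 = 1.33105 rad
ρ = (1 − cos θ)/κ = (1 − 0.23746)/0.9179 = 0.83074
z = sin θ / κ = 0.97140/0.9179 = 1.05828
x = ρ cos φ = 0.83074 × cos(70.21°) = 0.28127
y = ρ sin φ = 0.83074 × sin(70.21°) = 0.78168

0.281 0.782 1.058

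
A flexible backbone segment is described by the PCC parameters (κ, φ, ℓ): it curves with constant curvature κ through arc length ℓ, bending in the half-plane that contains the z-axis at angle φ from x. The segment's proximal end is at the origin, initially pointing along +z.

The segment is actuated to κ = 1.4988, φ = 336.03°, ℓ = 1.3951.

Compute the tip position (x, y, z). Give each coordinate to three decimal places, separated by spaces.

θ = κ·ℓ = 1.4988 × 1.3951 = 2.09098 rad
ρ = (1 − cos θ)/κ = (1 − -0.49704)/1.4988 = 0.99882
z = sin θ / κ = 0.86773/1.4988 = 0.57895
x = ρ cos φ = 0.99882 × cos(336.03°) = 0.91268
y = ρ sin φ = 0.99882 × sin(336.03°) = -0.40578

0.913 -0.406 0.579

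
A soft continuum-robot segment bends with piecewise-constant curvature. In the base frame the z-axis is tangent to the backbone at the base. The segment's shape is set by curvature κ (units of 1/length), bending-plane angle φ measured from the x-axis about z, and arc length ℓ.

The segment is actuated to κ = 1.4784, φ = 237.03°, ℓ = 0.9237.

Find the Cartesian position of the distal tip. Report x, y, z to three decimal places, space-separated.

θ = κ·ℓ = 1.4784 × 0.9237 = 1.36560 rad
ρ = (1 − cos θ)/κ = (1 − 0.20376)/1.4784 = 0.53858
z = sin θ / κ = 0.97902/1.4784 = 0.66222
x = ρ cos φ = 0.53858 × cos(237.03°) = -0.29310
y = ρ sin φ = 0.53858 × sin(237.03°) = -0.45185

-0.293 -0.452 0.662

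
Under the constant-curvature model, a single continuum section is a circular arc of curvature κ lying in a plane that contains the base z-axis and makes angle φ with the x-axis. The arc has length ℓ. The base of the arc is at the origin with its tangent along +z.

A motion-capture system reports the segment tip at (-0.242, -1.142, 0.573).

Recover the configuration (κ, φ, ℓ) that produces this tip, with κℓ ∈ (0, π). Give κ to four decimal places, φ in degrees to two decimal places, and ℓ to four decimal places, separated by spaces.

ρ = √(x²+y²) = √(-0.242² + -1.142²) = 1.16736
φ = atan2(y, x) mod 360° = atan2(-1.142, -0.242) = 258.0355°
|p|² = ρ² + z² = 1.16736² + 0.573² = 1.69106
κ = 2ρ / |p|² = 2×1.16736 / 1.69106 = 1.38063
θ = 2·atan2(ρ, z) = 2·atan2(1.16736, 0.573) = 2.22899 rad
ℓ = θ/κ = 2.22899/1.38063 = 1.61448

1.3806 258.04 1.6145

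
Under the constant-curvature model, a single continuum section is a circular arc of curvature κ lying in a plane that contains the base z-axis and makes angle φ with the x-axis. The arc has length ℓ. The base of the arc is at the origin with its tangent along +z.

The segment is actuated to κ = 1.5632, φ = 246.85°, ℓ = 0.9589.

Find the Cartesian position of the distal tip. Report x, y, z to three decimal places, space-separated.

-0.233 -0.546 0.638

θ = κ·ℓ = 1.5632 × 0.9589 = 1.49895 rad
ρ = (1 − cos θ)/κ = (1 − 0.07178)/1.5632 = 0.59379
z = sin θ / κ = 0.99742/1.5632 = 0.63806
x = ρ cos φ = 0.59379 × cos(246.85°) = -0.23344
y = ρ sin φ = 0.59379 × sin(246.85°) = -0.54598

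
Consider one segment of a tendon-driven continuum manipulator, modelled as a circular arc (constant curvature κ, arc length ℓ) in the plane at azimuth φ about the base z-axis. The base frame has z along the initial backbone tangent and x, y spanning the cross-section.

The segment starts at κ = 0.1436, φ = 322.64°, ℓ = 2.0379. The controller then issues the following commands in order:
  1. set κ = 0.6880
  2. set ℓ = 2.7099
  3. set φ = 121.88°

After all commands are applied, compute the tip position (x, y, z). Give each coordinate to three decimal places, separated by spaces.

-0.990 1.591 1.391

initial: κ=0.1436, φ=322.64°, ℓ=2.0379
cmd 1: set κ=0.6880 → (κ,φ,ℓ)=(0.6880,322.64°,2.0379) → tip=(0.9613,-0.7339,1.4328)
cmd 2: set ℓ=2.7099 → (κ,φ,ℓ)=(0.6880,322.64°,2.7099) → tip=(1.4896,-1.1373,1.3913)
cmd 3: set φ=121.88° → (κ,φ,ℓ)=(0.6880,121.88°,2.7099) → tip=(-0.9898,1.5914,1.3913)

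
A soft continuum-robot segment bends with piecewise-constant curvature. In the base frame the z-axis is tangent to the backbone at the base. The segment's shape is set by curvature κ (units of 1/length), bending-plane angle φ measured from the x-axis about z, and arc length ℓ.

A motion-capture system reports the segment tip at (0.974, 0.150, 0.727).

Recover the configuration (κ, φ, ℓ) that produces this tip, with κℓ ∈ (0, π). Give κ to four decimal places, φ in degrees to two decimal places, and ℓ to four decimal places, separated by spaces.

1.3142 8.76 1.4232

ρ = √(x²+y²) = √(0.974² + 0.150²) = 0.98548
φ = atan2(y, x) mod 360° = atan2(0.150, 0.974) = 8.7550°
|p|² = ρ² + z² = 0.98548² + 0.727² = 1.49970
κ = 2ρ / |p|² = 2×0.98548 / 1.49970 = 1.31424
θ = 2·atan2(ρ, z) = 2·atan2(0.98548, 0.727) = 1.87042 rad
ℓ = θ/κ = 1.87042/1.31424 = 1.42320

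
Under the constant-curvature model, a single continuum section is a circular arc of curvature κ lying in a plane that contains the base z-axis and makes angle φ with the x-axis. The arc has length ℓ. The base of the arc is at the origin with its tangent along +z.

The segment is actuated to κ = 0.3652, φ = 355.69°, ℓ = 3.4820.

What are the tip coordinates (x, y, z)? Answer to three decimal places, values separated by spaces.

θ = κ·ℓ = 0.3652 × 3.4820 = 1.27163 rad
ρ = (1 − cos θ)/κ = (1 − 0.29473)/0.3652 = 1.93120
z = sin θ / κ = 0.95558/0.3652 = 2.61660
x = ρ cos φ = 1.93120 × cos(355.69°) = 1.92573
y = ρ sin φ = 1.93120 × sin(355.69°) = -0.14513

1.926 -0.145 2.617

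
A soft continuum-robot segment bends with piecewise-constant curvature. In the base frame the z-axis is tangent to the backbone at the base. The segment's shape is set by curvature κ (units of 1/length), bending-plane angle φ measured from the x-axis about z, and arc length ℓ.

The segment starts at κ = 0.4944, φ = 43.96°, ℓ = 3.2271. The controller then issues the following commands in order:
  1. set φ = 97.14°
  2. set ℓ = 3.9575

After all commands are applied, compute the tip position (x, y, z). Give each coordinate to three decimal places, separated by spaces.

initial: κ=0.4944, φ=43.96°, ℓ=3.2271
cmd 1: set φ=97.14° → (κ,φ,ℓ)=(0.4944,97.14°,3.2271) → tip=(-0.2576,2.0565,2.0220)
cmd 2: set ℓ=3.9575 → (κ,φ,ℓ)=(0.4944,97.14°,3.9575) → tip=(-0.3460,2.7622,1.8740)

-0.346 2.762 1.874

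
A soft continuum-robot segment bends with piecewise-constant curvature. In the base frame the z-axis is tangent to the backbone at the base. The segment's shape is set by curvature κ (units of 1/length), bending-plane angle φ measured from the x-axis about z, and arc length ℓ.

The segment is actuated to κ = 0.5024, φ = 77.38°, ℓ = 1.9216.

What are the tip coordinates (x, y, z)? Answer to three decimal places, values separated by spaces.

θ = κ·ℓ = 0.5024 × 1.9216 = 0.96541 rad
ρ = (1 − cos θ)/κ = (1 − 0.56908)/0.5024 = 0.85773
z = sin θ / κ = 0.82228/0.5024 = 1.63671
x = ρ cos φ = 0.85773 × cos(77.38°) = 0.18740
y = ρ sin φ = 0.85773 × sin(77.38°) = 0.83700

0.187 0.837 1.637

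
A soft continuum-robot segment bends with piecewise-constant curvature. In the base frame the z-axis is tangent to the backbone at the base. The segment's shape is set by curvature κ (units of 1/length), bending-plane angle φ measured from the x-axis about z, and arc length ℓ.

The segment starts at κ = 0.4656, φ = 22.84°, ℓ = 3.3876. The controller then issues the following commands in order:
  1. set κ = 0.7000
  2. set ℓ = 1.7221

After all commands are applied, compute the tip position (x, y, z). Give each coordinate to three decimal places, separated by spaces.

0.846 0.356 1.334

initial: κ=0.4656, φ=22.84°, ℓ=3.3876
cmd 1: set κ=0.7000 → (κ,φ,ℓ)=(0.7000,22.84°,3.3876) → tip=(2.2615,0.9525,0.9948)
cmd 2: set ℓ=1.7221 → (κ,φ,ℓ)=(0.7000,22.84°,1.7221) → tip=(0.8462,0.3564,1.3343)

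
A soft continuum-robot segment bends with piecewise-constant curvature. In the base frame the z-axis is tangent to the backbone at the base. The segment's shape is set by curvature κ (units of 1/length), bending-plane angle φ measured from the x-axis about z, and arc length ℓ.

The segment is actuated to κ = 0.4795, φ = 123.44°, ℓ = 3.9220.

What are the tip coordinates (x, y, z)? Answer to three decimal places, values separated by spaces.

-1.500 2.271 1.986

θ = κ·ℓ = 0.4795 × 3.9220 = 1.88060 rad
ρ = (1 − cos θ)/κ = (1 − -0.30487)/0.4795 = 2.72132
z = sin θ / κ = 0.95239/0.4795 = 1.98622
x = ρ cos φ = 2.72132 × cos(123.44°) = -1.49962
y = ρ sin φ = 2.72132 × sin(123.44°) = 2.27084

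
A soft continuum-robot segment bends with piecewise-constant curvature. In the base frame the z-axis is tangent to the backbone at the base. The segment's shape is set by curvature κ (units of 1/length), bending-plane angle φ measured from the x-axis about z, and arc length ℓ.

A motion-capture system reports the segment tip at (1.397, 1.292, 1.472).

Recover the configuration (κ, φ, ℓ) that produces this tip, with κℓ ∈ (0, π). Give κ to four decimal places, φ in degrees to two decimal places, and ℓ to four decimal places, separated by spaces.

0.6576 42.76 2.7751

ρ = √(x²+y²) = √(1.397² + 1.292²) = 1.90286
φ = atan2(y, x) mod 360° = atan2(1.292, 1.397) = 42.7639°
|p|² = ρ² + z² = 1.90286² + 1.472² = 5.78766
κ = 2ρ / |p|² = 2×1.90286 / 5.78766 = 0.65756
θ = 2·atan2(ρ, z) = 2·atan2(1.90286, 1.472) = 1.82476 rad
ℓ = θ/κ = 1.82476/0.65756 = 2.77505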